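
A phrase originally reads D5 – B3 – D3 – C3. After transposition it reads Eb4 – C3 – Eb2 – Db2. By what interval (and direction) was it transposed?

down a major seventh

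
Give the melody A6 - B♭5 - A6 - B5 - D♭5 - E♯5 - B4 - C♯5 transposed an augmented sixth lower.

Cb6 Dbb5 Cb6 Db5 Fbb4 G4 Db4 Eb4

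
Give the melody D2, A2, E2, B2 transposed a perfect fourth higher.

G2 D3 A2 E3

D2 -> G2
A2 -> D3
E2 -> A2
B2 -> E3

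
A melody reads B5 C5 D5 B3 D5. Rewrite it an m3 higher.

D6 Eb5 F5 D4 F5

B5 to D6
C5 to Eb5
D5 to F5
B3 to D4
D5 to F5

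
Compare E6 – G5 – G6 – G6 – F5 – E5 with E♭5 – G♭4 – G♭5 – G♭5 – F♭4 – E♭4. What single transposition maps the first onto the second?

down an augmented octave

Take the first pair: E6 → Eb5. E to E spans 8 letter names, so the interval is some kind of octave.
Eb5 to E6 is 13 semitones, which makes it an augmented octave; the second version is lower, so the direction is down.
Checking another pair — E5 → Eb4 — gives the same interval.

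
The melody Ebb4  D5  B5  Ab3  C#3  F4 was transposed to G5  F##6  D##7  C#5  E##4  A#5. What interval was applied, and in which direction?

Take the first pair: Ebb4 → G5. E to G spans 10 letter names, so the interval is some kind of tenth.
Ebb4 to G5 is 17 semitones, which makes it an augmented tenth; the second version is higher, so the direction is up.
Checking another pair — F4 → A#5 — gives the same interval.

up an augmented tenth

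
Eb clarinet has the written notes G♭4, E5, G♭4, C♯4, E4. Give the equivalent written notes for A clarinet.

First find concert pitch: the Eb clarinet sounds a minor third above written, so G♭4 E5 G♭4 C♯4 E4 sounds Bbb4 G5 Bbb4 E4 G4.
Then write for A clarinet: it sounds a minor third below written, so the part must be a minor third above concert.
Bbb4 → Dbb5
G5 → Bb5
Bbb4 → Dbb5
E4 → G4
G4 → Bb4

Dbb5 Bb5 Dbb5 G4 Bb4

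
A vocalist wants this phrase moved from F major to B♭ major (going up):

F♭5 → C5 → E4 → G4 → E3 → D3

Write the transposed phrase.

Bbb5 F5 A4 C5 A3 G3

F major to B♭ major up is a perfect fourth, so every note moves up by that interval.
Fb5 to Bbb5
C5 to F5
E4 to A4
G4 to C5
E3 to A3
D3 to G3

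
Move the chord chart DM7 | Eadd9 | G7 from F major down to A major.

F#M7 G#add9 B7

F major down to A major is a minor sixth; each chord root moves by that interval while the quality stays the same.
DM7: root D down a minor sixth → F#, giving F#M7.
Eadd9: root E down a minor sixth → G#, giving G#add9.
G7: root G down a minor sixth → B, giving B7.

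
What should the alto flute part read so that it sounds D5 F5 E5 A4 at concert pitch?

Written C4 sounds as G3 on the alto flute, so concert pitches are written a perfect fourth up.
D5 becomes G5
F5 becomes Bb5
E5 becomes A5
A4 becomes D5

G5 Bb5 A5 D5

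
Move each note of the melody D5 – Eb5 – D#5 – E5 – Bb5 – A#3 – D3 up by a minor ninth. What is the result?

D5 up a minor ninth is Eb6.
Eb5: a ninth up reaches F, and 13 semitones makes it Fb6.
D#5: a ninth up reaches E, and 13 semitones makes it E6.
E5: a ninth up reaches F, and 13 semitones makes it F6.
Bb5 up a minor ninth is Cb7.
A#3: a ninth up reaches B, and 13 semitones makes it B4.
D3 up a minor ninth is Eb4.

Eb6 Fb6 E6 F6 Cb7 B4 Eb4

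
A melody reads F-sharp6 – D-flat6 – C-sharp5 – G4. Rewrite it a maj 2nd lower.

E6 Cb6 B4 F4

A major second down from F#6 gives E6.
Db6: a second down reaches C, and 2 semitones makes it Cb6.
C#5 down a major second is B4.
A major second down from G4 gives F4.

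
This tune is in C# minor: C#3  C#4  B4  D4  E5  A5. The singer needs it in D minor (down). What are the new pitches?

From C# down to D is a major seventh; apply that to each pitch.
C#3 to D2
C#4 to D3
B4 to C4
D4 to Eb3
E5 to F4
A5 to Bb4

D2 D3 C4 Eb3 F4 Bb4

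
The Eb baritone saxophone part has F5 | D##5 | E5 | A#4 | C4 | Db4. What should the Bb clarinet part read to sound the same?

First find concert pitch: the Eb baritone saxophone sounds a major thirteenth below written, so F5 D##5 E5 A#4 C4 Db4 sounds Ab3 F##3 G3 C#3 Eb2 Fb2.
Then write for Bb clarinet: it sounds a major second below written, so the part must be a major second above concert.
Ab3 → Bb3
F##3 → G##3
G3 → A3
C#3 → D#3
Eb2 → F2
Fb2 → Gb2

Bb3 G##3 A3 D#3 F2 Gb2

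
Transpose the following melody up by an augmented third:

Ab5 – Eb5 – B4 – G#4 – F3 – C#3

Ab5: a third up reaches C, and 5 semitones makes it C#6.
Eb5: a third up reaches G, and 5 semitones makes it G#5.
B4 up an augmented third is D##5.
G#4 up an augmented third is B##4.
An augmented third up from F3 gives A#3.
C#3 up an augmented third is E##3.

C#6 G#5 D##5 B##4 A#3 E##3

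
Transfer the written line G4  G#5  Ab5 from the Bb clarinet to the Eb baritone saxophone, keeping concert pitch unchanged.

First find concert pitch: the Bb clarinet sounds a major second below written, so G4 G#5 Ab5 sounds F4 F#5 Gb5.
Then write for Eb baritone saxophone: it sounds a major thirteenth below written, so the part must be a major thirteenth above concert.
F4 → D6
F#5 → D#7
Gb5 → Eb7

D6 D#7 Eb7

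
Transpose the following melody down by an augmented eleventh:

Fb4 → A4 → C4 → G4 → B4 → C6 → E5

Fb4 becomes Cbb3
A4 becomes Eb3
C4 becomes Gb2
G4 becomes Db3
B4 becomes F3
C6 becomes Gb4
E5 becomes Bb3

Cbb3 Eb3 Gb2 Db3 F3 Gb4 Bb3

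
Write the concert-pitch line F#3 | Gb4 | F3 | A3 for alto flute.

B3 Cb5 Bb3 D4

Written C4 sounds as G3 on the alto flute, so concert pitches are written a perfect fourth up.
F#3 becomes B3
Gb4 becomes Cb5
F3 becomes Bb3
A3 becomes D4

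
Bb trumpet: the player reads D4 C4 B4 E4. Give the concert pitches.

C4 Bb3 A4 D4

The Bb trumpet sounds a major second below written, so transpose each written note down a major second.
D4 → C4
C4 → Bb3
B4 → A4
E4 → D4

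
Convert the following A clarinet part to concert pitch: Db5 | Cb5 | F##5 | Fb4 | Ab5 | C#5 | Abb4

Bb4 Ab4 D##5 Db4 F5 A#4 Fb4

The A clarinet sounds a minor third below written, so transpose each written note down a minor third.
Db5 becomes Bb4
Cb5 becomes Ab4
F##5 becomes D##5
Fb4 becomes Db4
Ab5 becomes F5
C#5 becomes A#4
Abb4 becomes Fb4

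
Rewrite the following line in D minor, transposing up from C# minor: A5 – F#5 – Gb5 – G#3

Bb5 G5 Abb5 A3

C# minor to D minor up is a minor second, so every note moves up by that interval.
A5 to Bb5
F#5 to G5
Gb5 to Abb5
G#3 to A3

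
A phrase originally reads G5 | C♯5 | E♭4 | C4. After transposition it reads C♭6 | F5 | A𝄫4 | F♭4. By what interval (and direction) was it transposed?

Take the first pair: G5 → Cb6. G to C spans 4 letter names, so the interval is some kind of fourth.
G5 to Cb6 is 4 semitones, which makes it a diminished fourth; the second version is higher, so the direction is up.
Checking another pair — C4 → Fb4 — gives the same interval.

up a diminished fourth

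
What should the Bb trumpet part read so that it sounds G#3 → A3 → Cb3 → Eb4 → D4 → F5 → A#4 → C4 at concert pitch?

A#3 B3 Db3 F4 E4 G5 B#4 D4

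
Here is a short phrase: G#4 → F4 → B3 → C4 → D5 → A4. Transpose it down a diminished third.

E##4 D#4 G##3 A#3 B#4 F##4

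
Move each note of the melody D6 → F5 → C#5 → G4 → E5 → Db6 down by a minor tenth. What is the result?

B4 D4 A#3 E3 C#4 Bb4

A minor tenth down from D6 gives B4.
A minor tenth down from F5 gives D4.
C#5 down a minor tenth is A#3.
G4: a tenth down reaches E, and 15 semitones makes it E3.
E5: a tenth down reaches C, and 15 semitones makes it C#4.
Db6 down a minor tenth is Bb4.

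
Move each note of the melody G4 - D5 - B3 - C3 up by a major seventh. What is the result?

G4: a seventh up reaches F, and 11 semitones makes it F#5.
D5 up a major seventh is C#6.
B3 up a major seventh is A#4.
C3: a seventh up reaches B, and 11 semitones makes it B3.

F#5 C#6 A#4 B3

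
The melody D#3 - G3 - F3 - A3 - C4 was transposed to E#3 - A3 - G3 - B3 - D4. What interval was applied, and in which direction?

up a major second

From D#3 to E#3 is 2 letter names — a second of some quality.
D#3 to E#3 is 2 semitones, which makes it a major second; the second version is higher, so the direction is up.
Checking another pair — C4 → D4 — gives the same interval.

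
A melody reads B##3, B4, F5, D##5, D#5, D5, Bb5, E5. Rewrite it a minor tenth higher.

B##3 to D##5
B4 to D6
F5 to Ab6
D##5 to F##6
D#5 to F#6
D5 to F6
Bb5 to Db7
E5 to G6

D##5 D6 Ab6 F##6 F#6 F6 Db7 G6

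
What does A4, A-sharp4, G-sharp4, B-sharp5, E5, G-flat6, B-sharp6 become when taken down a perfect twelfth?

A4: a twelfth down reaches D, and 19 semitones makes it D3.
A#4 down a perfect twelfth is D#3.
A perfect twelfth down from G#4 gives C#3.
B#5 down a perfect twelfth is E#4.
A perfect twelfth down from E5 gives A3.
Gb6: a twelfth down reaches C, and 19 semitones makes it Cb5.
B#6: a twelfth down reaches E, and 19 semitones makes it E#5.

D3 D#3 C#3 E#4 A3 Cb5 E#5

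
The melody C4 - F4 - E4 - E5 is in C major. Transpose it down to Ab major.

From C down to Ab is a major third; apply that to each pitch.
C4 becomes Ab3
F4 becomes Db4
E4 becomes C4
E5 becomes C5

Ab3 Db4 C4 C5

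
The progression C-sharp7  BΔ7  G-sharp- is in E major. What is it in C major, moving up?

E major up to C major is a minor sixth; each chord root moves by that interval while the quality stays the same.
C-sharp7: root C-sharp up a minor sixth → A, giving A7.
BΔ7: root B up a minor sixth → G, giving GΔ7.
G-sharp-: root G-sharp up a minor sixth → E, giving E-.

A7 GΔ7 E-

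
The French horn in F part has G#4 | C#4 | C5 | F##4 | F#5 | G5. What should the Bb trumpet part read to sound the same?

D#4 G#3 G4 C##4 C#5 D5

First find concert pitch: the French horn in F sounds a perfect fifth below written, so G#4 C#4 C5 F##4 F#5 G5 sounds C#4 F#3 F4 B#3 B4 C5.
Then write for Bb trumpet: it sounds a major second below written, so the part must be a major second above concert.
C#4 → D#4
F#3 → G#3
F4 → G4
B#3 → C##4
B4 → C#5
C5 → D5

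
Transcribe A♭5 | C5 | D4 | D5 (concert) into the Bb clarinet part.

Bb5 D5 E4 E5

The Bb clarinet sounds a major second below written, so the written part must be a major second above concert — transpose each note up.
Ab5 gives Bb5
C5 gives D5
D4 gives E4
D5 gives E5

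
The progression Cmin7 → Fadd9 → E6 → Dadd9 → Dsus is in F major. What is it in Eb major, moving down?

Bbmin7 Ebadd9 D6 Cadd9 Csus

F major down to Eb major is a major second; each chord root moves by that interval while the quality stays the same.
Cmin7: root C down a major second → Bb, giving Bbmin7.
Fadd9: root F down a major second → Eb, giving Ebadd9.
E6: root E down a major second → D, giving D6.
Dadd9: root D down a major second → C, giving Cadd9.
Dsus: root D down a major second → C, giving Csus.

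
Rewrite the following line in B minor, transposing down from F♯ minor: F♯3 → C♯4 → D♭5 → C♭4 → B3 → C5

B2 F#3 Gb4 Fb3 E3 F4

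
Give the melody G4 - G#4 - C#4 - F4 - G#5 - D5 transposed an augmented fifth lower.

Cb4 C4 F3 Bbb3 C5 Gb4

G4 gives Cb4
G#4 gives C4
C#4 gives F3
F4 gives Bbb3
G#5 gives C5
D5 gives Gb4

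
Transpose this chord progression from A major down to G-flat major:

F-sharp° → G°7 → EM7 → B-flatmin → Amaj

A major down to G-flat major is an augmented second; each chord root moves by that interval while the quality stays the same.
F-sharp°: root F-sharp down an augmented second → Eb, giving Eb°.
G°7: root G down an augmented second → Fb, giving Fb°7.
EM7: root E down an augmented second → Db, giving DbM7.
B-flatmin: root B-flat down an augmented second → Abb, giving Abbmin.
Amaj: root A down an augmented second → Gb, giving Gbmaj.

Eb° Fb°7 DbM7 Abbmin Gbmaj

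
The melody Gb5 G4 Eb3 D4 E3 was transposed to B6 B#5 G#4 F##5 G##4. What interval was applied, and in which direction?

up an augmented tenth

From Gb5 to B6 is 10 letter names — a tenth of some quality.
Gb5 to B6 is 17 semitones, which makes it an augmented tenth; the second version is higher, so the direction is up.
Checking another pair — E3 → G##4 — gives the same interval.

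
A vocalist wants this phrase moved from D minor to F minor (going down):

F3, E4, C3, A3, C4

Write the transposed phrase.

D minor to F minor down is a major sixth, so every note moves down by that interval.
F3 to Ab2
E4 to G3
C3 to Eb2
A3 to C3
C4 to Eb3

Ab2 G3 Eb2 C3 Eb3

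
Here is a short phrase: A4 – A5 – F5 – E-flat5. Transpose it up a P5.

E5 E6 C6 Bb5

A4: a fifth up reaches E, and 7 semitones makes it E5.
A perfect fifth up from A5 gives E6.
A perfect fifth up from F5 gives C6.
Eb5 up a perfect fifth is Bb5.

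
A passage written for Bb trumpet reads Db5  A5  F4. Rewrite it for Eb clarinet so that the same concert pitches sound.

Ab4 E5 C4

First find concert pitch: the Bb trumpet sounds a major second below written, so Db5 A5 F4 sounds Cb5 G5 Eb4.
Then write for Eb clarinet: it sounds a minor third above written, so the part must be a minor third below concert.
Cb5 → Ab4
G5 → E5
Eb4 → C4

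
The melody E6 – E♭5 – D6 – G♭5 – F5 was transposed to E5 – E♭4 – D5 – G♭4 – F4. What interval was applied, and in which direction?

down a perfect octave

Take the first pair: E6 → E5. E to E spans 8 letter names, so the interval is some kind of octave.
E5 to E6 is 12 semitones, which makes it a perfect octave; the second version is lower, so the direction is down.
Checking another pair — F5 → F4 — gives the same interval.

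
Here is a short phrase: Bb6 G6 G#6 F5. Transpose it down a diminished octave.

Bb6 -> B5
G6 -> G#5
G#6 -> G##5
F5 -> F#4

B5 G#5 G##5 F#4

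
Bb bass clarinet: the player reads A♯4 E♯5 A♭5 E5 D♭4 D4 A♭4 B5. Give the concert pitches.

Written C4 on the Bb bass clarinet sounds as Bb2, a major ninth lower; apply that shift to every note.
A#4 -> G#3
E#5 -> D#4
Ab5 -> Gb4
E5 -> D4
Db4 -> Cb3
D4 -> C3
Ab4 -> Gb3
B5 -> A4

G#3 D#4 Gb4 D4 Cb3 C3 Gb3 A4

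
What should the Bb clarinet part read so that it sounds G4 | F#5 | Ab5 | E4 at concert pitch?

Written C4 sounds as Bb3 on the Bb clarinet, so concert pitches are written a major second up.
G4 → A4
F#5 → G#5
Ab5 → Bb5
E4 → F#4

A4 G#5 Bb5 F#4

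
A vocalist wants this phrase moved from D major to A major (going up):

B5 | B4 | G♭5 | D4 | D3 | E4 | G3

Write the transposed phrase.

F#6 F#5 Db6 A4 A3 B4 D4

D major to A major up is a perfect fifth, so every note moves up by that interval.
B5 gives F#6
B4 gives F#5
Gb5 gives Db6
D4 gives A4
D3 gives A3
E4 gives B4
G3 gives D4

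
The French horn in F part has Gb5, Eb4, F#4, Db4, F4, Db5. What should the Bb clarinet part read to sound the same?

First find concert pitch: the French horn in F sounds a perfect fifth below written, so Gb5 Eb4 F#4 Db4 F4 Db5 sounds Cb5 Ab3 B3 Gb3 Bb3 Gb4.
Then write for Bb clarinet: it sounds a major second below written, so the part must be a major second above concert.
Cb5 → Db5
Ab3 → Bb3
B3 → C#4
Gb3 → Ab3
Bb3 → C4
Gb4 → Ab4

Db5 Bb3 C#4 Ab3 C4 Ab4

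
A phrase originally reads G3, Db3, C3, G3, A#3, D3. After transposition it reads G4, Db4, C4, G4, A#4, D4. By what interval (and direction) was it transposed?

up a perfect octave

Take the first pair: G3 → G4. G to G spans 8 letter names, so the interval is some kind of octave.
G3 to G4 is 12 semitones, which makes it a perfect octave; the second version is higher, so the direction is up.
Checking another pair — D3 → D4 — gives the same interval.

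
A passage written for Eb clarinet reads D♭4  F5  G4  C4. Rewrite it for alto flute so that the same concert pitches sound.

First find concert pitch: the Eb clarinet sounds a minor third above written, so D♭4 F5 G4 C4 sounds Fb4 Ab5 Bb4 Eb4.
Then write for alto flute: it sounds a perfect fourth below written, so the part must be a perfect fourth above concert.
Fb4 → Bbb4
Ab5 → Db6
Bb4 → Eb5
Eb4 → Ab4

Bbb4 Db6 Eb5 Ab4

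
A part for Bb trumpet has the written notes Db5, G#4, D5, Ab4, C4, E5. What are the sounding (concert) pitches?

The Bb trumpet sounds a major second below written, so transpose each written note down a major second.
Db5 → Cb5
G#4 → F#4
D5 → C5
Ab4 → Gb4
C4 → Bb3
E5 → D5

Cb5 F#4 C5 Gb4 Bb3 D5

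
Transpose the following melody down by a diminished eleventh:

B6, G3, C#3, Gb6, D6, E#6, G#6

F##5 D#2 G##1 D5 A#4 B##4 D##5

B6: an eleventh down reaches F, and 16 semitones makes it F##5.
G3: an eleventh down reaches D, and 16 semitones makes it D#2.
C#3: an eleventh down reaches G, and 16 semitones makes it G##1.
A diminished eleventh down from Gb6 gives D5.
D6: an eleventh down reaches A, and 16 semitones makes it A#4.
E#6: an eleventh down reaches B, and 16 semitones makes it B##4.
G#6: an eleventh down reaches D, and 16 semitones makes it D##5.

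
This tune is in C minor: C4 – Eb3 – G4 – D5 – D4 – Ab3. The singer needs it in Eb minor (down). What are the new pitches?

Eb3 Gb2 Bb3 F4 F3 Cb3

From C down to Eb is a major sixth; apply that to each pitch.
C4 becomes Eb3
Eb3 becomes Gb2
G4 becomes Bb3
D5 becomes F4
D4 becomes F3
Ab3 becomes Cb3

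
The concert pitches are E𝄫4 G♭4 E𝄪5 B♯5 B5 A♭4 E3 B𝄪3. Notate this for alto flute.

Written C4 sounds as G3 on the alto flute, so concert pitches are written a perfect fourth up.
Ebb4 → Abb4
Gb4 → Cb5
E##5 → A##5
B#5 → E#6
B5 → E6
Ab4 → Db5
E3 → A3
B##3 → E##4

Abb4 Cb5 A##5 E#6 E6 Db5 A3 E##4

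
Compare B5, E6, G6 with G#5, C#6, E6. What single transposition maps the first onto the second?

From B5 to G#5 is 3 letter names — a third of some quality.
G#5 to B5 is 3 semitones, which makes it a minor third; the second version is lower, so the direction is down.
Checking another pair — G6 → E6 — gives the same interval.

down a minor third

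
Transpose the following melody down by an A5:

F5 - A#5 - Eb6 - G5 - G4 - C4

F5 down an augmented fifth is Bbb4.
An augmented fifth down from A#5 gives D5.
Eb6: a fifth down reaches A, and 8 semitones makes it Abb5.
G5 down an augmented fifth is Cb5.
G4: a fifth down reaches C, and 8 semitones makes it Cb4.
An augmented fifth down from C4 gives Fb3.

Bbb4 D5 Abb5 Cb5 Cb4 Fb3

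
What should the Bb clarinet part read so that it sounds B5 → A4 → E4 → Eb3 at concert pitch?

C#6 B4 F#4 F3

Written C4 sounds as Bb3 on the Bb clarinet, so concert pitches are written a major second up.
B5 -> C#6
A4 -> B4
E4 -> F#4
Eb3 -> F3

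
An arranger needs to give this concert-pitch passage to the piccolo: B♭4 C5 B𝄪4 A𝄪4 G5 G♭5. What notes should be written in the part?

Bb3 C4 B##3 A##3 G4 Gb4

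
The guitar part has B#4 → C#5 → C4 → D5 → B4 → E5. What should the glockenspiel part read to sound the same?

B#1 C#2 C1 D2 B1 E2

First find concert pitch: the guitar sounds a perfect octave below written, so B#4 C#5 C4 D5 B4 E5 sounds B#3 C#4 C3 D4 B3 E4.
Then write for glockenspiel: it sounds a perfect fifteenth above written, so the part must be a perfect fifteenth below concert.
B#3 → B#1
C#4 → C#2
C3 → C1
D4 → D2
B3 → B1
E4 → E2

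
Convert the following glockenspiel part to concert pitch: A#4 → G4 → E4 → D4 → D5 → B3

A#6 G6 E6 D6 D7 B5

Written C4 on the glockenspiel sounds as C6, a perfect fifteenth higher; apply that shift to every note.
A#4 becomes A#6
G4 becomes G6
E4 becomes E6
D4 becomes D6
D5 becomes D7
B3 becomes B5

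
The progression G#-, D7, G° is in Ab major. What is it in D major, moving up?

Ab major up to D major is an augmented fourth; each chord root moves by that interval while the quality stays the same.
G#-: root G# up an augmented fourth → C##, giving C##-.
D7: root D up an augmented fourth → G#, giving G#7.
G°: root G up an augmented fourth → C#, giving C#°.

C##- G#7 C#°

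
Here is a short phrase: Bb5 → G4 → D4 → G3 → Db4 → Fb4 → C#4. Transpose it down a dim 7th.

C#5 A#3 E#3 A#2 E3 G3 D##3

Bb5 gives C#5
G4 gives A#3
D4 gives E#3
G3 gives A#2
Db4 gives E3
Fb4 gives G3
C#4 gives D##3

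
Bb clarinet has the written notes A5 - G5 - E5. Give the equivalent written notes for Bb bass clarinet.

A6 G6 E6

First find concert pitch: the Bb clarinet sounds a major second below written, so A5 G5 E5 sounds G5 F5 D5.
Then write for Bb bass clarinet: it sounds a major ninth below written, so the part must be a major ninth above concert.
G5 → A6
F5 → G6
D5 → E6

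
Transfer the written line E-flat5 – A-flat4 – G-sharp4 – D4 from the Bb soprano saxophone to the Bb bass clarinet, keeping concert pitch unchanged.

Eb6 Ab5 G#5 D5

First find concert pitch: the Bb soprano saxophone sounds a major second below written, so E-flat5 A-flat4 G-sharp4 D4 sounds Db5 Gb4 F#4 C4.
Then write for Bb bass clarinet: it sounds a major ninth below written, so the part must be a major ninth above concert.
Db5 → Eb6
Gb4 → Ab5
F#4 → G#5
C4 → D5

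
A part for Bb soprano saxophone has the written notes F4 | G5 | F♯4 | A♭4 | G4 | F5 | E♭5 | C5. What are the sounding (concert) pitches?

The Bb soprano saxophone sounds a major second below written, so transpose each written note down a major second.
F4 to Eb4
G5 to F5
F#4 to E4
Ab4 to Gb4
G4 to F4
F5 to Eb5
Eb5 to Db5
C5 to Bb4

Eb4 F5 E4 Gb4 F4 Eb5 Db5 Bb4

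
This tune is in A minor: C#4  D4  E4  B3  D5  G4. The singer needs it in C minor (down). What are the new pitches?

E3 F3 G3 D3 F4 Bb3

From A down to C is a major sixth; apply that to each pitch.
C#4 gives E3
D4 gives F3
E4 gives G3
B3 gives D3
D5 gives F4
G4 gives Bb3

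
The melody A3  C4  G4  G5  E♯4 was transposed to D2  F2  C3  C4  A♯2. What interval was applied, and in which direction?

Take the first pair: A3 → D2. A to D spans 12 letter names, so the interval is some kind of twelfth.
D2 to A3 is 19 semitones, which makes it a perfect twelfth; the second version is lower, so the direction is down.
Checking another pair — E#4 → A#2 — gives the same interval.

down a perfect twelfth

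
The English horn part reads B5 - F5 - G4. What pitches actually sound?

E5 Bb4 C4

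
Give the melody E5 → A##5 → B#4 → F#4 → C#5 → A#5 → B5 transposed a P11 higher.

A6 D##7 E#6 B5 F#6 D#7 E7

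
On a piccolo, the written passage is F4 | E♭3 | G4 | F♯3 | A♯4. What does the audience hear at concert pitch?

The piccolo sounds a perfect octave above written, so transpose each written note up a perfect octave.
F4 → F5
Eb3 → Eb4
G4 → G5
F#3 → F#4
A#4 → A#5

F5 Eb4 G5 F#4 A#5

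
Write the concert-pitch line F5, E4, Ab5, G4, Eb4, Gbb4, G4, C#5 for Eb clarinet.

D5 C#4 F5 E4 C4 Ebb4 E4 A#4

Written C4 sounds as Eb4 on the Eb clarinet, so concert pitches are written a minor third down.
F5 becomes D5
E4 becomes C#4
Ab5 becomes F5
G4 becomes E4
Eb4 becomes C4
Gbb4 becomes Ebb4
G4 becomes E4
C#5 becomes A#4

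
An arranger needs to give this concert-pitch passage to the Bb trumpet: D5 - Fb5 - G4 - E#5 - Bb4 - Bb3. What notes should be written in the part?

The Bb trumpet sounds a major second below written, so the written part must be a major second above concert — transpose each note up.
D5 becomes E5
Fb5 becomes Gb5
G4 becomes A4
E#5 becomes F##5
Bb4 becomes C5
Bb3 becomes C4

E5 Gb5 A4 F##5 C5 C4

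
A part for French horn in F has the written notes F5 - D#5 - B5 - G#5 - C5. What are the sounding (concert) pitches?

Bb4 G#4 E5 C#5 F4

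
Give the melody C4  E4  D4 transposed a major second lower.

C4 to Bb3
E4 to D4
D4 to C4

Bb3 D4 C4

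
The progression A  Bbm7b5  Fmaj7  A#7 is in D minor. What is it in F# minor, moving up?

D minor up to F# minor is a major third; each chord root moves by that interval while the quality stays the same.
A: root A up a major third → C#, giving C#.
Bbm7b5: root Bb up a major third → D, giving Dm7b5.
Fmaj7: root F up a major third → A, giving Amaj7.
A#7: root A# up a major third → C##, giving C##7.

C# Dm7b5 Amaj7 C##7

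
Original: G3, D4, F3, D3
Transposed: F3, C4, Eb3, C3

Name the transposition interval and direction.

From G3 to F3 is 2 letter names — a second of some quality.
F3 to G3 is 2 semitones, which makes it a major second; the second version is lower, so the direction is down.
Checking another pair — D3 → C3 — gives the same interval.

down a major second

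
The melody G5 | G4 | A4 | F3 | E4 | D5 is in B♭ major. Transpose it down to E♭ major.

B♭ major to E♭ major down is a perfect fifth, so every note moves down by that interval.
G5 -> C5
G4 -> C4
A4 -> D4
F3 -> Bb2
E4 -> A3
D5 -> G4

C5 C4 D4 Bb2 A3 G4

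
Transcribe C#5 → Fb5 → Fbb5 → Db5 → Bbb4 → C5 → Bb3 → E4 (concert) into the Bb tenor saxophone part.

Written C4 sounds as Bb2 on the Bb tenor saxophone, so concert pitches are written a major ninth up.
C#5 becomes D#6
Fb5 becomes Gb6
Fbb5 becomes Gbb6
Db5 becomes Eb6
Bbb4 becomes Cb6
C5 becomes D6
Bb3 becomes C5
E4 becomes F#5

D#6 Gb6 Gbb6 Eb6 Cb6 D6 C5 F#5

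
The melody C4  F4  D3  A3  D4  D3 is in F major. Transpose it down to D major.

A3 D4 B2 F#3 B3 B2

F major to D major down is a minor third, so every note moves down by that interval.
C4 gives A3
F4 gives D4
D3 gives B2
A3 gives F#3
D4 gives B3
D3 gives B2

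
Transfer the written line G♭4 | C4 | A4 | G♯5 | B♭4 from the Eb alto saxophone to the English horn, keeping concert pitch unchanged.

First find concert pitch: the Eb alto saxophone sounds a major sixth below written, so G♭4 C4 A4 G♯5 B♭4 sounds Bbb3 Eb3 C4 B4 Db4.
Then write for English horn: it sounds a perfect fifth below written, so the part must be a perfect fifth above concert.
Bbb3 → Fb4
Eb3 → Bb3
C4 → G4
B4 → F#5
Db4 → Ab4

Fb4 Bb3 G4 F#5 Ab4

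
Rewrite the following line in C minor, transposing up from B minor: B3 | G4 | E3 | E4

C4 Ab4 F3 F4

B minor to C minor up is a minor second, so every note moves up by that interval.
B3 becomes C4
G4 becomes Ab4
E3 becomes F3
E4 becomes F4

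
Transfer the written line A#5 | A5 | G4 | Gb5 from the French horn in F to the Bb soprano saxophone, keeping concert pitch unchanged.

E#5 E5 D4 Db5

First find concert pitch: the French horn in F sounds a perfect fifth below written, so A#5 A5 G4 Gb5 sounds D#5 D5 C4 Cb5.
Then write for Bb soprano saxophone: it sounds a major second below written, so the part must be a major second above concert.
D#5 → E#5
D5 → E5
C4 → D4
Cb5 → Db5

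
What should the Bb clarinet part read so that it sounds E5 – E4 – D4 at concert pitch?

The Bb clarinet sounds a major second below written, so the written part must be a major second above concert — transpose each note up.
E5 becomes F#5
E4 becomes F#4
D4 becomes E4

F#5 F#4 E4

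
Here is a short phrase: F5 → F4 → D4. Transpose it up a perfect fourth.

Bb5 Bb4 G4

F5 becomes Bb5
F4 becomes Bb4
D4 becomes G4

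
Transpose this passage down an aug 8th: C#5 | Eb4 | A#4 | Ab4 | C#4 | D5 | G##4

C4 Ebb3 A3 Abb3 C3 Db4 G#3

C#5 -> C4
Eb4 -> Ebb3
A#4 -> A3
Ab4 -> Abb3
C#4 -> C3
D5 -> Db4
G##4 -> G#3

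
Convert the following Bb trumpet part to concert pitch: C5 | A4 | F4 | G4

Written C4 on the Bb trumpet sounds as Bb3, a major second lower; apply that shift to every note.
C5 becomes Bb4
A4 becomes G4
F4 becomes Eb4
G4 becomes F4

Bb4 G4 Eb4 F4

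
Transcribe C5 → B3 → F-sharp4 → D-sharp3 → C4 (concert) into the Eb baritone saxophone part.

A6 G#5 D#6 B#4 A5

Written C4 sounds as Eb2 on the Eb baritone saxophone, so concert pitches are written a major thirteenth up.
C5 to A6
B3 to G#5
F#4 to D#6
D#3 to B#4
C4 to A5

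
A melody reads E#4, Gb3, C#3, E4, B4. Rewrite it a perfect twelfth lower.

A#2 Cb2 F#1 A2 E3

A perfect twelfth down from E#4 gives A#2.
A perfect twelfth down from Gb3 gives Cb2.
C#3: a twelfth down reaches F, and 19 semitones makes it F#1.
E4 down a perfect twelfth is A2.
B4 down a perfect twelfth is E3.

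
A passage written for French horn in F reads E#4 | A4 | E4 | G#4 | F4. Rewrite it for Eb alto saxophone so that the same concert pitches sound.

First find concert pitch: the French horn in F sounds a perfect fifth below written, so E#4 A4 E4 G#4 F4 sounds A#3 D4 A3 C#4 Bb3.
Then write for Eb alto saxophone: it sounds a major sixth below written, so the part must be a major sixth above concert.
A#3 → F##4
D4 → B4
A3 → F#4
C#4 → A#4
Bb3 → G4

F##4 B4 F#4 A#4 G4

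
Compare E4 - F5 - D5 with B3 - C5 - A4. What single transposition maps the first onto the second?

From E4 to B3 is 4 letter names — a fourth of some quality.
B3 to E4 is 5 semitones, which makes it a perfect fourth; the second version is lower, so the direction is down.
Checking another pair — D5 → A4 — gives the same interval.

down a perfect fourth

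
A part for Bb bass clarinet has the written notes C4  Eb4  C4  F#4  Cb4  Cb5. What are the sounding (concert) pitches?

Bb2 Db3 Bb2 E3 Bbb2 Bbb3

Written C4 on the Bb bass clarinet sounds as Bb2, a major ninth lower; apply that shift to every note.
C4 gives Bb2
Eb4 gives Db3
C4 gives Bb2
F#4 gives E3
Cb4 gives Bbb2
Cb5 gives Bbb3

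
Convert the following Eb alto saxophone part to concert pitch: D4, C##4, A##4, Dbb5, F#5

F3 E#3 C##4 Fbb4 A4

Written C4 on the Eb alto saxophone sounds as Eb3, a major sixth lower; apply that shift to every note.
D4 -> F3
C##4 -> E#3
A##4 -> C##4
Dbb5 -> Fbb4
F#5 -> A4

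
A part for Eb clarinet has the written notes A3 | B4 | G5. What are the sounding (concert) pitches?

The Eb clarinet sounds a minor third above written, so transpose each written note up a minor third.
A3 -> C4
B4 -> D5
G5 -> Bb5

C4 D5 Bb5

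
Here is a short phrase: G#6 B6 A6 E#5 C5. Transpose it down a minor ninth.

G#6 becomes F##5
B6 becomes A#5
A6 becomes G#5
E#5 becomes D##4
C5 becomes B3

F##5 A#5 G#5 D##4 B3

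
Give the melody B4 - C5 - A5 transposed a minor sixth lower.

B4 becomes D#4
C5 becomes E4
A5 becomes C#5

D#4 E4 C#5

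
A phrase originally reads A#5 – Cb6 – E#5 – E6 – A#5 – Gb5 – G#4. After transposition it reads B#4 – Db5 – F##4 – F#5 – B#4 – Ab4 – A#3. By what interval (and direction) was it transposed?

down a minor seventh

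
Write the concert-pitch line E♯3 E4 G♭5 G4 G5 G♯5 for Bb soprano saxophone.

F##3 F#4 Ab5 A4 A5 A#5

The Bb soprano saxophone sounds a major second below written, so the written part must be a major second above concert — transpose each note up.
E#3 → F##3
E4 → F#4
Gb5 → Ab5
G4 → A4
G5 → A5
G#5 → A#5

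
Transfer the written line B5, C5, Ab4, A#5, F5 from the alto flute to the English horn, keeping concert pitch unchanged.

C#6 D5 Bb4 B#5 G5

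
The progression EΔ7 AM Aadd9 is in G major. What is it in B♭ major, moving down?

G major down to B♭ major is a major sixth; each chord root moves by that interval while the quality stays the same.
EΔ7: root E down a major sixth → G, giving GΔ7.
AM: root A down a major sixth → C, giving CM.
Aadd9: root A down a major sixth → C, giving Cadd9.

GΔ7 CM Cadd9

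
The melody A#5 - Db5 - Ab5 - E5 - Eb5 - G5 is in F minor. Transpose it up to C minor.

F minor to C minor up is a perfect fifth, so every note moves up by that interval.
A#5 → E#6
Db5 → Ab5
Ab5 → Eb6
E5 → B5
Eb5 → Bb5
G5 → D6

E#6 Ab5 Eb6 B5 Bb5 D6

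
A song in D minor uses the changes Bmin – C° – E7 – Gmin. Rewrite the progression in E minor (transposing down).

D minor down to E minor is a minor seventh; each chord root moves by that interval while the quality stays the same.
Bmin: root B down a minor seventh → C#, giving C#min.
C°: root C down a minor seventh → D, giving D°.
E7: root E down a minor seventh → F#, giving F#7.
Gmin: root G down a minor seventh → A, giving Amin.

C#min D° F#7 Amin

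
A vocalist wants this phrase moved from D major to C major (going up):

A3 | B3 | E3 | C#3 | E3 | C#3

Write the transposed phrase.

D major to C major up is a minor seventh, so every note moves up by that interval.
A3 to G4
B3 to A4
E3 to D4
C#3 to B3
E3 to D4
C#3 to B3

G4 A4 D4 B3 D4 B3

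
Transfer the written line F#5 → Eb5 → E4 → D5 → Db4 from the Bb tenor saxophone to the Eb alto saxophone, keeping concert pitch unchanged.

C#5 Bb4 B3 A4 Ab3

First find concert pitch: the Bb tenor saxophone sounds a major ninth below written, so F#5 Eb5 E4 D5 Db4 sounds E4 Db4 D3 C4 Cb3.
Then write for Eb alto saxophone: it sounds a major sixth below written, so the part must be a major sixth above concert.
E4 → C#5
Db4 → Bb4
D3 → B3
C4 → A4
Cb3 → Ab3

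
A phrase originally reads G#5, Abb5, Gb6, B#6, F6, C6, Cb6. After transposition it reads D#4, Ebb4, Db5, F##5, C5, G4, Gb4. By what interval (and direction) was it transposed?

down a perfect eleventh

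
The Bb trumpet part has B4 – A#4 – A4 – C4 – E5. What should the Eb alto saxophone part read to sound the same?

F#5 E#5 E5 G4 B5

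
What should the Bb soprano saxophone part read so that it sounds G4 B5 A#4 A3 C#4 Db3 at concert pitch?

Written C4 sounds as Bb3 on the Bb soprano saxophone, so concert pitches are written a major second up.
G4 becomes A4
B5 becomes C#6
A#4 becomes B#4
A3 becomes B3
C#4 becomes D#4
Db3 becomes Eb3

A4 C#6 B#4 B3 D#4 Eb3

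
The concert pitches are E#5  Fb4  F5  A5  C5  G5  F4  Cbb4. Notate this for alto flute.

A#5 Bbb4 Bb5 D6 F5 C6 Bb4 Fbb4

The alto flute sounds a perfect fourth below written, so the written part must be a perfect fourth above concert — transpose each note up.
E#5 -> A#5
Fb4 -> Bbb4
F5 -> Bb5
A5 -> D6
C5 -> F5
G5 -> C6
F4 -> Bb4
Cbb4 -> Fbb4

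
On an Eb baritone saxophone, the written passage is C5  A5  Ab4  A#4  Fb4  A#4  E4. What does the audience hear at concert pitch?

Eb3 C4 Cb3 C#3 Abb2 C#3 G2

The Eb baritone saxophone sounds a major thirteenth below written, so transpose each written note down a major thirteenth.
C5 -> Eb3
A5 -> C4
Ab4 -> Cb3
A#4 -> C#3
Fb4 -> Abb2
A#4 -> C#3
E4 -> G2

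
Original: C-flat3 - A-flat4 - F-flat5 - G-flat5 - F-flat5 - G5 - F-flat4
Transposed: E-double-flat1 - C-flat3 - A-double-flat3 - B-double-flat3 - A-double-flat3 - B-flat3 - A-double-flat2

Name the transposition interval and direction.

down a major thirteenth

From Cb3 to Ebb1 is 13 letter names — a thirteenth of some quality.
Ebb1 to Cb3 is 21 semitones, which makes it a major thirteenth; the second version is lower, so the direction is down.
Checking another pair — Fb4 → Abb2 — gives the same interval.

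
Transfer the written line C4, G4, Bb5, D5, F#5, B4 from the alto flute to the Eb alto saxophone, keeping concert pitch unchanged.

First find concert pitch: the alto flute sounds a perfect fourth below written, so C4 G4 Bb5 D5 F#5 B4 sounds G3 D4 F5 A4 C#5 F#4.
Then write for Eb alto saxophone: it sounds a major sixth below written, so the part must be a major sixth above concert.
G3 → E4
D4 → B4
F5 → D6
A4 → F#5
C#5 → A#5
F#4 → D#5

E4 B4 D6 F#5 A#5 D#5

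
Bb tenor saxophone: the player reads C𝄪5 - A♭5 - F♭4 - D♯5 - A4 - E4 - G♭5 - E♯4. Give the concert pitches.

B#3 Gb4 Ebb3 C#4 G3 D3 Fb4 D#3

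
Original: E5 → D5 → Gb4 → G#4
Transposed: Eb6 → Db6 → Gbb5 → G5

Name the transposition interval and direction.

up a diminished octave

Take the first pair: E5 → Eb6. E to E spans 8 letter names, so the interval is some kind of octave.
E5 to Eb6 is 11 semitones, which makes it a diminished octave; the second version is higher, so the direction is up.
Checking another pair — G#4 → G5 — gives the same interval.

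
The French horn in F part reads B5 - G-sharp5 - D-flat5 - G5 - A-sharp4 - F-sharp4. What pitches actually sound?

E5 C#5 Gb4 C5 D#4 B3

Written C4 on the French horn in F sounds as F3, a perfect fifth lower; apply that shift to every note.
B5 -> E5
G#5 -> C#5
Db5 -> Gb4
G5 -> C5
A#4 -> D#4
F#4 -> B3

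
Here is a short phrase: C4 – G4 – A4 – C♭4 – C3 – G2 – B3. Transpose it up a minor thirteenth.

C4 → Ab5
G4 → Eb6
A4 → F6
Cb4 → Abb5
C3 → Ab4
G2 → Eb4
B3 → G5

Ab5 Eb6 F6 Abb5 Ab4 Eb4 G5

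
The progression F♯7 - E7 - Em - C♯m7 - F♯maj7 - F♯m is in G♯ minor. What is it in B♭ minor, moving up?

G♯ minor up to B♭ minor is a diminished third; each chord root moves by that interval while the quality stays the same.
F♯7: root F♯ up a diminished third → Ab, giving Ab7.
E7: root E up a diminished third → Gb, giving Gb7.
Em: root E up a diminished third → Gb, giving Gbm.
C♯m7: root C♯ up a diminished third → Eb, giving Ebm7.
F♯maj7: root F♯ up a diminished third → Ab, giving Abmaj7.
F♯m: root F♯ up a diminished third → Ab, giving Abm.

Ab7 Gb7 Gbm Ebm7 Abmaj7 Abm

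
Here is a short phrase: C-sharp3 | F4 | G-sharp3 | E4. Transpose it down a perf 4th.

G#2 C4 D#3 B3

C#3 → G#2
F4 → C4
G#3 → D#3
E4 → B3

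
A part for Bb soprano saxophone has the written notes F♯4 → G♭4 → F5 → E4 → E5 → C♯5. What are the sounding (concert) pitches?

E4 Fb4 Eb5 D4 D5 B4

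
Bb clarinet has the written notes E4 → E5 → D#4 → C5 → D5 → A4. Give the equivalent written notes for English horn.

A4 A5 G#4 F5 G5 D5

First find concert pitch: the Bb clarinet sounds a major second below written, so E4 E5 D#4 C5 D5 A4 sounds D4 D5 C#4 Bb4 C5 G4.
Then write for English horn: it sounds a perfect fifth below written, so the part must be a perfect fifth above concert.
D4 → A4
D5 → A5
C#4 → G#4
Bb4 → F5
C5 → G5
G4 → D5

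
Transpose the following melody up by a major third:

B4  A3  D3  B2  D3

D#5 C#4 F#3 D#3 F#3

B4 up a major third is D#5.
A3 up a major third is C#4.
D3 up a major third is F#3.
B2 up a major third is D#3.
D3 up a major third is F#3.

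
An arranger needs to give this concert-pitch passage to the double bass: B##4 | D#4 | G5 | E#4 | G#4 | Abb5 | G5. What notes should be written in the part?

B##5 D#5 G6 E#5 G#5 Abb6 G6

The double bass sounds a perfect octave below written, so the written part must be a perfect octave above concert — transpose each note up.
B##4 → B##5
D#4 → D#5
G5 → G6
E#4 → E#5
G#4 → G#5
Abb5 → Abb6
G5 → G6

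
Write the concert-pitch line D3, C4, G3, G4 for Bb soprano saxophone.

E3 D4 A3 A4

The Bb soprano saxophone sounds a major second below written, so the written part must be a major second above concert — transpose each note up.
D3 becomes E3
C4 becomes D4
G3 becomes A3
G4 becomes A4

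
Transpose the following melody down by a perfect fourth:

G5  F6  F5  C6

D5 C6 C5 G5

G5: a fourth down reaches D, and 5 semitones makes it D5.
F6: a fourth down reaches C, and 5 semitones makes it C6.
F5 down a perfect fourth is C5.
C6 down a perfect fourth is G5.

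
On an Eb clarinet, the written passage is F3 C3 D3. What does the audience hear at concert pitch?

Ab3 Eb3 F3

Written C4 on the Eb clarinet sounds as Eb4, a minor third higher; apply that shift to every note.
F3 becomes Ab3
C3 becomes Eb3
D3 becomes F3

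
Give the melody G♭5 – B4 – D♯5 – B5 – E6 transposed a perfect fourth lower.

Gb5 to Db5
B4 to F#4
D#5 to A#4
B5 to F#5
E6 to B5

Db5 F#4 A#4 F#5 B5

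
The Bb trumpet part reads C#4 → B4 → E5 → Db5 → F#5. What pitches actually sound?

Written C4 on the Bb trumpet sounds as Bb3, a major second lower; apply that shift to every note.
C#4 -> B3
B4 -> A4
E5 -> D5
Db5 -> Cb5
F#5 -> E5

B3 A4 D5 Cb5 E5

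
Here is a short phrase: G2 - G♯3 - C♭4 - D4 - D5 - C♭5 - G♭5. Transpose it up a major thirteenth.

G2 up a major thirteenth is E4.
A major thirteenth up from G#3 gives E#5.
A major thirteenth up from Cb4 gives Ab5.
D4: a thirteenth up reaches B, and 21 semitones makes it B5.
A major thirteenth up from D5 gives B6.
Cb5: a thirteenth up reaches A, and 21 semitones makes it Ab6.
A major thirteenth up from Gb5 gives Eb7.

E4 E#5 Ab5 B5 B6 Ab6 Eb7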